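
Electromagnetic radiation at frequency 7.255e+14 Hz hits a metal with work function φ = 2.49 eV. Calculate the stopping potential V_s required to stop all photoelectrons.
0.5104 V

The stopping potential V_s satisfies: eV_s = KE_max

First, find KE_max using Einstein's equation:
E_photon = hf = (6.626×10⁻³⁴ J·s)(7.255e+14 Hz) = 3.0004 eV
KE_max = E_photon - φ = 3.0004 - 2.49 = 0.5104 eV

Since eV_s = KE_max:
V_s = KE_max/e = 0.5104 V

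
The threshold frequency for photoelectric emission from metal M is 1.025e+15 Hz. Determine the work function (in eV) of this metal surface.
4.24 eV

At the threshold frequency, photon energy equals work function:
φ = hf₀

Calculating:
φ = (6.626×10⁻³⁴ J·s)(1.025e+15 Hz)
φ = 4.24 eV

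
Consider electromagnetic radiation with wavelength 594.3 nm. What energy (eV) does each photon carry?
2.0862 eV

Using E = hf = hc/λ:

E = hc/λ = (6.626×10⁻³⁴ J·s)(3×10⁸ m/s) / (594.3×10⁻⁹ m)
E = 2.0862 eV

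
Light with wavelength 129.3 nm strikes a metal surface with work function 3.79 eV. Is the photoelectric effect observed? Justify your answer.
Yes

For photoemission, the photon energy must exceed the work function.

Photon energy: E = hc/λ = 9.5889 eV
Work function: φ = 3.79 eV

Since E_photon (9.5889 eV) > φ (3.79 eV), photoemission WILL occur.
The threshold wavelength is λ₀ = hc/φ = 327.1 nm.
Since 129.3 nm < 327.1 nm, the light has sufficient energy.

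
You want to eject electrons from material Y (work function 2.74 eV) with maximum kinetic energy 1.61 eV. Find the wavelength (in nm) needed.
285.02 nm

From Einstein's equation: KE_max = hc/λ - φ

Rearranging for λ:
hc/λ = KE_max + φ
λ = hc/(KE_max + φ)

Required photon energy:
E_photon = KE_max + φ = 1.61 + 2.74 = 4.35 eV

Required wavelength:
λ = hc/E_photon = (6.626×10⁻³⁴)(3×10⁸) / (4.35 × 1.602×10⁻¹⁹)
λ = 285.02 nm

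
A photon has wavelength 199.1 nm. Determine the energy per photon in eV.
6.2272 eV

Using E = hf = hc/λ:

E = hc/λ = (6.626×10⁻³⁴ J·s)(3×10⁸ m/s) / (199.1×10⁻⁹ m)
E = 6.2272 eV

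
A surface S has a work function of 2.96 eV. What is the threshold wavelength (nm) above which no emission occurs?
418.87 nm

The threshold wavelength is when the photon energy equals the work function:
hc/λ₀ = φ

Solving for λ₀:
λ₀ = hc/φ = (6.626×10⁻³⁴ J·s)(3×10⁸ m/s) / (2.96 eV × 1.602×10⁻¹⁹ J/eV)
λ₀ = 418.87 nm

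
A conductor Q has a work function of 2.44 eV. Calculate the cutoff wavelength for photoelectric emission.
508.13 nm

The threshold wavelength is when the photon energy equals the work function:
hc/λ₀ = φ

Solving for λ₀:
λ₀ = hc/φ = (6.626×10⁻³⁴ J·s)(3×10⁸ m/s) / (2.44 eV × 1.602×10⁻¹⁹ J/eV)
λ₀ = 508.13 nm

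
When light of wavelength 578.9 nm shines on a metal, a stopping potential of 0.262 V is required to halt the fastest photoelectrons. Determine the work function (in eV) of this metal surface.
1.88 eV

The stopping potential gives the maximum kinetic energy: KE_max = eV_s = 0.262 eV

From Einstein's photoelectric equation: KE_max = hc/λ - φ
Rearranging: φ = hc/λ - KE_max

Calculate photon energy:
E_photon = hc/λ = (6.626×10⁻³⁴ J·s)(3×10⁸ m/s) / (578.9×10⁻⁹ m) = 2.1417 eV

Therefore:
φ = 2.1417 - 0.262 = 1.88 eV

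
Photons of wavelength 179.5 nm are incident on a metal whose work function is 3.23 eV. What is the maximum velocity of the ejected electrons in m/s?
1.1373e+06 m/s

First, find the maximum kinetic energy:
E_photon = hc/λ = 6.9072 eV
KE_max = E_photon - φ = 6.9072 - 3.23 = 3.6772 eV

Convert to Joules: KE_max = 3.6772 × 1.602×10⁻¹⁹ J = 5.8915e-19 J

Then use KE = ½mv² to find velocity:
v = √(2·KE/m) = √(2 × 5.8915e-19 J / 9.109e-31 kg)
v = 1.1373e+06 m/s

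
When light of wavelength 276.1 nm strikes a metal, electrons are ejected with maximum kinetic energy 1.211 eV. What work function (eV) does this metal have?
3.28 eV

From Einstein's photoelectric equation: KE_max = hf - φ = hc/λ - φ

Rearranging for φ:
φ = hc/λ - KE_max

Calculate photon energy:
E_photon = hc/λ = 4.4906 eV

Therefore:
φ = 4.4906 - 1.211 = 3.28 eV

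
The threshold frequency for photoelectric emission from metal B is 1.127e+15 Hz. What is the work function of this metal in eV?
4.66 eV

At the threshold frequency, photon energy equals work function:
φ = hf₀

Calculating:
φ = (6.626×10⁻³⁴ J·s)(1.127e+15 Hz)
φ = 4.66 eV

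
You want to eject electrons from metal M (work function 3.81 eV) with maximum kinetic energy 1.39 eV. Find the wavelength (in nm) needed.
238.43 nm

From Einstein's equation: KE_max = hc/λ - φ

Rearranging for λ:
hc/λ = KE_max + φ
λ = hc/(KE_max + φ)

Required photon energy:
E_photon = KE_max + φ = 1.39 + 3.81 = 5.20 eV

Required wavelength:
λ = hc/E_photon = (6.626×10⁻³⁴)(3×10⁸) / (5.20 × 1.602×10⁻¹⁹)
λ = 238.43 nm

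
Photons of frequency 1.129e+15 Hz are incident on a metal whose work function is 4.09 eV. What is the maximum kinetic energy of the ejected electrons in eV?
0.5792 eV

Using Einstein's photoelectric equation: KE_max = hf - φ

First, calculate the photon energy:
E_photon = hf = (6.626×10⁻³⁴ J·s)(1.129e+15 Hz)
E_photon = 4.6692 eV

Then, the maximum kinetic energy:
KE_max = E_photon - φ = 4.6692 eV - 4.09 eV = 0.5792 eV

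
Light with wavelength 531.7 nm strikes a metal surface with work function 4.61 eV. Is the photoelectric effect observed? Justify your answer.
No

For photoemission, the photon energy must exceed the work function.

Photon energy: E = hc/λ = 2.3318 eV
Work function: φ = 4.61 eV

Since E_photon (2.3318 eV) < φ (4.61 eV), photoemission will NOT occur.
The threshold wavelength is λ₀ = hc/φ = 268.9 nm.
Since 531.7 nm > 268.9 nm, the photons lack sufficient energy.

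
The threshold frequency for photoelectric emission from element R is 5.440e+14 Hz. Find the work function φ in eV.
2.25 eV

At the threshold frequency, photon energy equals work function:
φ = hf₀

Calculating:
φ = (6.626×10⁻³⁴ J·s)(5.440e+14 Hz)
φ = 2.25 eV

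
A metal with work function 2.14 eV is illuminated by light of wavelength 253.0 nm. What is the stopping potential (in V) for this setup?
2.7606 V

The stopping potential V_s satisfies: eV_s = KE_max

First, find KE_max using Einstein's equation:
E_photon = hc/λ = 4.9006 eV
KE_max = E_photon - φ = 4.9006 - 2.14 = 2.7606 eV

Since eV_s = KE_max:
V_s = KE_max/e = 2.7606 V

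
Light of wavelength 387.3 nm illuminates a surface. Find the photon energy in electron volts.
3.2012 eV

Using E = hf = hc/λ:

E = hc/λ = (6.626×10⁻³⁴ J·s)(3×10⁸ m/s) / (387.3×10⁻⁹ m)
E = 3.2012 eV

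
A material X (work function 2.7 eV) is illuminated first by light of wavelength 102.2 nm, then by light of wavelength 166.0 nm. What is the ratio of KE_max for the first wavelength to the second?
1.9777

Using Einstein's equation: KE_max = hc/λ - φ

For λ₁ = 102.2 nm:
E₁ = hc/λ₁ = 12.1315 eV
KE₁ = E₁ - φ = 12.1315 - 2.7 = 9.4315 eV

For λ₂ = 166.0 nm:
E₂ = hc/λ₂ = 7.4689 eV
KE₂ = E₂ - φ = 7.4689 - 2.7 = 4.7689 eV

Ratio: KE₁/KE₂ = 9.4315/4.7689 = 1.9777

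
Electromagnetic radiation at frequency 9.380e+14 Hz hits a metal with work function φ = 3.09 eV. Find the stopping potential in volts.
0.7893 V

The stopping potential V_s satisfies: eV_s = KE_max

First, find KE_max using Einstein's equation:
E_photon = hf = (6.626×10⁻³⁴ J·s)(9.380e+14 Hz) = 3.8793 eV
KE_max = E_photon - φ = 3.8793 - 3.09 = 0.7893 eV

Since eV_s = KE_max:
V_s = KE_max/e = 0.7893 V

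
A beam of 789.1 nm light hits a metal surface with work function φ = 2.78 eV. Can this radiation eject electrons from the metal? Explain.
No

For photoemission, the photon energy must exceed the work function.

Photon energy: E = hc/λ = 1.5712 eV
Work function: φ = 2.78 eV

Since E_photon (1.5712 eV) < φ (2.78 eV), photoemission will NOT occur.
The threshold wavelength is λ₀ = hc/φ = 446.0 nm.
Since 789.1 nm > 446.0 nm, the photons lack sufficient energy.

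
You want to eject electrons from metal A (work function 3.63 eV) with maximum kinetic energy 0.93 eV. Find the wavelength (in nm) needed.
271.90 nm

From Einstein's equation: KE_max = hc/λ - φ

Rearranging for λ:
hc/λ = KE_max + φ
λ = hc/(KE_max + φ)

Required photon energy:
E_photon = KE_max + φ = 0.93 + 3.63 = 4.56 eV

Required wavelength:
λ = hc/E_photon = (6.626×10⁻³⁴)(3×10⁸) / (4.56 × 1.602×10⁻¹⁹)
λ = 271.90 nm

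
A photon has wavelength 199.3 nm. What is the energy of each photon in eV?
6.2210 eV

Using E = hf = hc/λ:

E = hc/λ = (6.626×10⁻³⁴ J·s)(3×10⁸ m/s) / (199.3×10⁻⁹ m)
E = 6.2210 eV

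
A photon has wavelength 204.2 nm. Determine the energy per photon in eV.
6.0717 eV

Using E = hf = hc/λ:

E = hc/λ = (6.626×10⁻³⁴ J·s)(3×10⁸ m/s) / (204.2×10⁻⁹ m)
E = 6.0717 eV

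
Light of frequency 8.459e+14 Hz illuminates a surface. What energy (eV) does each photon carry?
3.4984 eV

Using E = hf:

E = hf = (6.626×10⁻³⁴ J·s)(8.459e+14 Hz)
E = 3.4984 eV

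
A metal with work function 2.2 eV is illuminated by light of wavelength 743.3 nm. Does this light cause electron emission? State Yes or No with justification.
No

For photoemission, the photon energy must exceed the work function.

Photon energy: E = hc/λ = 1.6680 eV
Work function: φ = 2.2 eV

Since E_photon (1.6680 eV) < φ (2.2 eV), photoemission will NOT occur.
The threshold wavelength is λ₀ = hc/φ = 563.6 nm.
Since 743.3 nm > 563.6 nm, the photons lack sufficient energy.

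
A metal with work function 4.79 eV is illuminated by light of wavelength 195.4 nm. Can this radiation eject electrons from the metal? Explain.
Yes

For photoemission, the photon energy must exceed the work function.

Photon energy: E = hc/λ = 6.3451 eV
Work function: φ = 4.79 eV

Since E_photon (6.3451 eV) > φ (4.79 eV), photoemission WILL occur.
The threshold wavelength is λ₀ = hc/φ = 258.8 nm.
Since 195.4 nm < 258.8 nm, the light has sufficient energy.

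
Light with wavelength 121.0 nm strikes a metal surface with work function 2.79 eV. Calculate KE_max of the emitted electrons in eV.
7.4566 eV

Using Einstein's photoelectric equation: KE_max = hf - φ = hc/λ - φ

First, calculate the photon energy:
E_photon = hc/λ = (6.626×10⁻³⁴ J·s)(3×10⁸ m/s) / (121.0×10⁻⁹ m)
E_photon = 10.2466 eV

Then, the maximum kinetic energy:
KE_max = E_photon - φ = 10.2466 eV - 2.79 eV = 7.4566 eV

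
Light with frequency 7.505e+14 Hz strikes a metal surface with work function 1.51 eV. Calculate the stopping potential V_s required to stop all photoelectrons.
1.5938 V

The stopping potential V_s satisfies: eV_s = KE_max

First, find KE_max using Einstein's equation:
E_photon = hf = (6.626×10⁻³⁴ J·s)(7.505e+14 Hz) = 3.1038 eV
KE_max = E_photon - φ = 3.1038 - 1.51 = 1.5938 eV

Since eV_s = KE_max:
V_s = KE_max/e = 1.5938 V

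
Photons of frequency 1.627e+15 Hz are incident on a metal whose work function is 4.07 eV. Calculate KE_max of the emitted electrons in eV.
2.6587 eV

Using Einstein's photoelectric equation: KE_max = hf - φ

First, calculate the photon energy:
E_photon = hf = (6.626×10⁻³⁴ J·s)(1.627e+15 Hz)
E_photon = 6.7287 eV

Then, the maximum kinetic energy:
KE_max = E_photon - φ = 6.7287 eV - 4.07 eV = 2.6587 eV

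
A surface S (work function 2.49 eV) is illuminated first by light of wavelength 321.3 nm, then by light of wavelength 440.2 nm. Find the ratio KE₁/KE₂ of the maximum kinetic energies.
4.1919

Using Einstein's equation: KE_max = hc/λ - φ

For λ₁ = 321.3 nm:
E₁ = hc/λ₁ = 3.8588 eV
KE₁ = E₁ - φ = 3.8588 - 2.49 = 1.3688 eV

For λ₂ = 440.2 nm:
E₂ = hc/λ₂ = 2.8165 eV
KE₂ = E₂ - φ = 2.8165 - 2.49 = 0.3265 eV

Ratio: KE₁/KE₂ = 1.3688/0.3265 = 4.1919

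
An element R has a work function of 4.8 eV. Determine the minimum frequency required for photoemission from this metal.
1.1606e+15 Hz

The threshold frequency is when the photon energy equals the work function:
hf₀ = φ

Solving for f₀:
f₀ = φ/h = (4.8 eV × 1.602×10⁻¹⁹ J/eV) / (6.626×10⁻³⁴ J·s)
f₀ = 1.1606e+15 Hz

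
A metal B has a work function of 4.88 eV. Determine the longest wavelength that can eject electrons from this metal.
254.07 nm

The threshold wavelength is when the photon energy equals the work function:
hc/λ₀ = φ

Solving for λ₀:
λ₀ = hc/φ = (6.626×10⁻³⁴ J·s)(3×10⁸ m/s) / (4.88 eV × 1.602×10⁻¹⁹ J/eV)
λ₀ = 254.07 nm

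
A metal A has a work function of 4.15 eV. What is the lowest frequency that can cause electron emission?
1.0035e+15 Hz

The threshold frequency is when the photon energy equals the work function:
hf₀ = φ

Solving for f₀:
f₀ = φ/h = (4.15 eV × 1.602×10⁻¹⁹ J/eV) / (6.626×10⁻³⁴ J·s)
f₀ = 1.0035e+15 Hz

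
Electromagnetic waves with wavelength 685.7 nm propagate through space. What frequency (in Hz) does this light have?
4.3721e+14 Hz

Using the wave equation: c = fλ

Solving for frequency:
f = c/λ = (3×10⁸ m/s) / (685.7×10⁻⁹ m)
f = 4.3721e+14 Hz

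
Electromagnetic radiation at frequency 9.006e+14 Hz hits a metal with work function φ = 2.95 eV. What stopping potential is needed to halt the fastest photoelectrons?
0.7746 V

The stopping potential V_s satisfies: eV_s = KE_max

First, find KE_max using Einstein's equation:
E_photon = hf = (6.626×10⁻³⁴ J·s)(9.006e+14 Hz) = 3.7246 eV
KE_max = E_photon - φ = 3.7246 - 2.95 = 0.7746 eV

Since eV_s = KE_max:
V_s = KE_max/e = 0.7746 V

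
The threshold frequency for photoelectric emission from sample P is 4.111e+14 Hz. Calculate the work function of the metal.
1.70 eV

At the threshold frequency, photon energy equals work function:
φ = hf₀

Calculating:
φ = (6.626×10⁻³⁴ J·s)(4.111e+14 Hz)
φ = 1.70 eV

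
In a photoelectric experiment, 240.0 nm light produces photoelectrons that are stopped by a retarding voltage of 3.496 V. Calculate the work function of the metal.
1.67 eV

The stopping potential gives the maximum kinetic energy: KE_max = eV_s = 3.496 eV

From Einstein's photoelectric equation: KE_max = hc/λ - φ
Rearranging: φ = hc/λ - KE_max

Calculate photon energy:
E_photon = hc/λ = (6.626×10⁻³⁴ J·s)(3×10⁸ m/s) / (240.0×10⁻⁹ m) = 5.1660 eV

Therefore:
φ = 5.1660 - 3.496 = 1.67 eV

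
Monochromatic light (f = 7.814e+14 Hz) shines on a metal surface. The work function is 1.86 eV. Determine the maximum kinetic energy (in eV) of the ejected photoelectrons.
1.3716 eV

Using Einstein's photoelectric equation: KE_max = hf - φ

First, calculate the photon energy:
E_photon = hf = (6.626×10⁻³⁴ J·s)(7.814e+14 Hz)
E_photon = 3.2316 eV

Then, the maximum kinetic energy:
KE_max = E_photon - φ = 3.2316 eV - 1.86 eV = 1.3716 eV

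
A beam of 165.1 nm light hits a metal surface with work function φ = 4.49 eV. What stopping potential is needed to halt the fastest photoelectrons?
3.0196 V

The stopping potential V_s satisfies: eV_s = KE_max

First, find KE_max using Einstein's equation:
E_photon = hc/λ = 7.5096 eV
KE_max = E_photon - φ = 7.5096 - 4.49 = 3.0196 eV

Since eV_s = KE_max:
V_s = KE_max/e = 3.0196 V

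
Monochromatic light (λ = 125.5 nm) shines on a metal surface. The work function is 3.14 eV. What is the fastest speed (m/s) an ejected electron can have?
1.5397e+06 m/s

First, find the maximum kinetic energy:
E_photon = hc/λ = 9.8792 eV
KE_max = E_photon - φ = 9.8792 - 3.14 = 6.7392 eV

Convert to Joules: KE_max = 6.7392 × 1.602×10⁻¹⁹ J = 1.0797e-18 J

Then use KE = ½mv² to find velocity:
v = √(2·KE/m) = √(2 × 1.0797e-18 J / 9.109e-31 kg)
v = 1.5397e+06 m/s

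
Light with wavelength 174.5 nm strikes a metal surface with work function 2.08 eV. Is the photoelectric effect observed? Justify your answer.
Yes

For photoemission, the photon energy must exceed the work function.

Photon energy: E = hc/λ = 7.1051 eV
Work function: φ = 2.08 eV

Since E_photon (7.1051 eV) > φ (2.08 eV), photoemission WILL occur.
The threshold wavelength is λ₀ = hc/φ = 596.1 nm.
Since 174.5 nm < 596.1 nm, the light has sufficient energy.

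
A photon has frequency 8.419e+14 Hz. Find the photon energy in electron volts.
3.4818 eV

Using E = hf:

E = hf = (6.626×10⁻³⁴ J·s)(8.419e+14 Hz)
E = 3.4818 eV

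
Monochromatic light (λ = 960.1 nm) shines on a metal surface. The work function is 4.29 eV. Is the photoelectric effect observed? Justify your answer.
No

For photoemission, the photon energy must exceed the work function.

Photon energy: E = hc/λ = 1.2914 eV
Work function: φ = 4.29 eV

Since E_photon (1.2914 eV) < φ (4.29 eV), photoemission will NOT occur.
The threshold wavelength is λ₀ = hc/φ = 289.0 nm.
Since 960.1 nm > 289.0 nm, the photons lack sufficient energy.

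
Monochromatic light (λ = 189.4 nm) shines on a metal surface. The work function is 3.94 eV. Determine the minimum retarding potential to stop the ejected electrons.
2.6062 V

The stopping potential V_s satisfies: eV_s = KE_max

First, find KE_max using Einstein's equation:
E_photon = hc/λ = 6.5462 eV
KE_max = E_photon - φ = 6.5462 - 3.94 = 2.6062 eV

Since eV_s = KE_max:
V_s = KE_max/e = 2.6062 V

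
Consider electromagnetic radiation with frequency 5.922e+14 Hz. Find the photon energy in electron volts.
2.4491 eV

Using E = hf:

E = hf = (6.626×10⁻³⁴ J·s)(5.922e+14 Hz)
E = 2.4491 eV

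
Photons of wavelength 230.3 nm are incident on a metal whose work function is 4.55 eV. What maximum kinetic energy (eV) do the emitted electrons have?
0.8336 eV

Using Einstein's photoelectric equation: KE_max = hf - φ = hc/λ - φ

First, calculate the photon energy:
E_photon = hc/λ = (6.626×10⁻³⁴ J·s)(3×10⁸ m/s) / (230.3×10⁻⁹ m)
E_photon = 5.3836 eV

Then, the maximum kinetic energy:
KE_max = E_photon - φ = 5.3836 eV - 4.55 eV = 0.8336 eV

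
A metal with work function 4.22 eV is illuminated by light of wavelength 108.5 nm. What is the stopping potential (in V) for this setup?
7.2071 V

The stopping potential V_s satisfies: eV_s = KE_max

First, find KE_max using Einstein's equation:
E_photon = hc/λ = 11.4271 eV
KE_max = E_photon - φ = 11.4271 - 4.22 = 7.2071 eV

Since eV_s = KE_max:
V_s = KE_max/e = 7.2071 V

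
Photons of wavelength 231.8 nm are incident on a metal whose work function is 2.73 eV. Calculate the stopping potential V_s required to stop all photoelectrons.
2.6188 V

The stopping potential V_s satisfies: eV_s = KE_max

First, find KE_max using Einstein's equation:
E_photon = hc/λ = 5.3488 eV
KE_max = E_photon - φ = 5.3488 - 2.73 = 2.6188 eV

Since eV_s = KE_max:
V_s = KE_max/e = 2.6188 V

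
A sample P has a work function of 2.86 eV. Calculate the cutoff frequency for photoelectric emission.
6.9154e+14 Hz

The threshold frequency is when the photon energy equals the work function:
hf₀ = φ

Solving for f₀:
f₀ = φ/h = (2.86 eV × 1.602×10⁻¹⁹ J/eV) / (6.626×10⁻³⁴ J·s)
f₀ = 6.9154e+14 Hz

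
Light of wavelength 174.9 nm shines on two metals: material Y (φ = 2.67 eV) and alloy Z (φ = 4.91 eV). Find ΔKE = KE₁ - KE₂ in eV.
2.2400 eV

Using KE_max = hc/λ - φ for each metal:

Photon energy: E = hc/λ = 7.0889 eV

For material Y (φ₁ = 2.67 eV):
KE₁ = E - φ₁ = 7.0889 - 2.67 = 4.4189 eV

For alloy Z (φ₂ = 4.91 eV):
KE₂ = E - φ₂ = 7.0889 - 4.91 = 2.1789 eV

Difference:
ΔKE = KE₁ - KE₂ = 4.4189 - 2.1789 = 2.2400 eV

Note: The difference equals the difference in work functions: 4.91 - 2.67 = 2.24 eV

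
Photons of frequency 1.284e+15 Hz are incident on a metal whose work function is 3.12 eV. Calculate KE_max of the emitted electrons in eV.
2.1902 eV

Using Einstein's photoelectric equation: KE_max = hf - φ

First, calculate the photon energy:
E_photon = hf = (6.626×10⁻³⁴ J·s)(1.284e+15 Hz)
E_photon = 5.3102 eV

Then, the maximum kinetic energy:
KE_max = E_photon - φ = 5.3102 eV - 3.12 eV = 2.1902 eV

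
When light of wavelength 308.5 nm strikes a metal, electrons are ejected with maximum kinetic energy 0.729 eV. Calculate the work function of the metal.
3.29 eV

From Einstein's photoelectric equation: KE_max = hf - φ = hc/λ - φ

Rearranging for φ:
φ = hc/λ - KE_max

Calculate photon energy:
E_photon = hc/λ = 4.0189 eV

Therefore:
φ = 4.0189 - 0.729 = 3.29 eV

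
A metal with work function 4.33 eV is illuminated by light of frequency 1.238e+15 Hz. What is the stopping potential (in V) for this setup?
0.7900 V

The stopping potential V_s satisfies: eV_s = KE_max

First, find KE_max using Einstein's equation:
E_photon = hf = (6.626×10⁻³⁴ J·s)(1.238e+15 Hz) = 5.1200 eV
KE_max = E_photon - φ = 5.1200 - 4.33 = 0.7900 eV

Since eV_s = KE_max:
V_s = KE_max/e = 0.7900 V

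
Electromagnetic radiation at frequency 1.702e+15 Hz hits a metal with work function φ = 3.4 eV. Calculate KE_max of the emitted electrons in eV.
3.6389 eV

Using Einstein's photoelectric equation: KE_max = hf - φ

First, calculate the photon energy:
E_photon = hf = (6.626×10⁻³⁴ J·s)(1.702e+15 Hz)
E_photon = 7.0389 eV

Then, the maximum kinetic energy:
KE_max = E_photon - φ = 7.0389 eV - 3.4 eV = 3.6389 eV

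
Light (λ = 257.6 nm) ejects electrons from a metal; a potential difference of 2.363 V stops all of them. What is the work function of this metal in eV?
2.45 eV

The stopping potential gives the maximum kinetic energy: KE_max = eV_s = 2.363 eV

From Einstein's photoelectric equation: KE_max = hc/λ - φ
Rearranging: φ = hc/λ - KE_max

Calculate photon energy:
E_photon = hc/λ = (6.626×10⁻³⁴ J·s)(3×10⁸ m/s) / (257.6×10⁻⁹ m) = 4.8131 eV

Therefore:
φ = 4.8131 - 2.363 = 2.45 eV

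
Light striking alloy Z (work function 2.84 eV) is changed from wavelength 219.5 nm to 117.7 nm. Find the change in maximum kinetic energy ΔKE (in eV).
4.8854 eV

Using Einstein's equation: KE_max = hc/λ - φ

For λ₁ = 219.5 nm:
KE₁ = hc/λ₁ - φ = 5.6485 - 2.84 = 2.8085 eV

For λ₂ = 117.7 nm:
KE₂ = hc/λ₂ - φ = 10.5339 - 2.84 = 7.6939 eV

Change in KE:
ΔKE = KE₂ - KE₁ = 7.6939 - 2.8085 = 4.8854 eV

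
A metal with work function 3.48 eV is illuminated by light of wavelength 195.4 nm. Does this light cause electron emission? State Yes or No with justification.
Yes

For photoemission, the photon energy must exceed the work function.

Photon energy: E = hc/λ = 6.3451 eV
Work function: φ = 3.48 eV

Since E_photon (6.3451 eV) > φ (3.48 eV), photoemission WILL occur.
The threshold wavelength is λ₀ = hc/φ = 356.3 nm.
Since 195.4 nm < 356.3 nm, the light has sufficient energy.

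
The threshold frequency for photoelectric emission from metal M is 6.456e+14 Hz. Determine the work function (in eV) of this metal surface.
2.67 eV

At the threshold frequency, photon energy equals work function:
φ = hf₀

Calculating:
φ = (6.626×10⁻³⁴ J·s)(6.456e+14 Hz)
φ = 2.67 eV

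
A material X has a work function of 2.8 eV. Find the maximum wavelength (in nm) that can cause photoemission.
442.80 nm

The threshold wavelength is when the photon energy equals the work function:
hc/λ₀ = φ

Solving for λ₀:
λ₀ = hc/φ = (6.626×10⁻³⁴ J·s)(3×10⁸ m/s) / (2.8 eV × 1.602×10⁻¹⁹ J/eV)
λ₀ = 442.80 nm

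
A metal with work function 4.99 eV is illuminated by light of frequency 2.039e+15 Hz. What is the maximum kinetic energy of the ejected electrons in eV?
3.4426 eV

Using Einstein's photoelectric equation: KE_max = hf - φ

First, calculate the photon energy:
E_photon = hf = (6.626×10⁻³⁴ J·s)(2.039e+15 Hz)
E_photon = 8.4326 eV

Then, the maximum kinetic energy:
KE_max = E_photon - φ = 8.4326 eV - 4.99 eV = 3.4426 eV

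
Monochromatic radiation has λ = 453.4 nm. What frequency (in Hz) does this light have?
6.6121e+14 Hz

Using the wave equation: c = fλ

Solving for frequency:
f = c/λ = (3×10⁸ m/s) / (453.4×10⁻⁹ m)
f = 6.6121e+14 Hz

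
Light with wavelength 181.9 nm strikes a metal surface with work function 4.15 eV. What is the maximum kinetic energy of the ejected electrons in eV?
2.6661 eV

Using Einstein's photoelectric equation: KE_max = hf - φ = hc/λ - φ

First, calculate the photon energy:
E_photon = hc/λ = (6.626×10⁻³⁴ J·s)(3×10⁸ m/s) / (181.9×10⁻⁹ m)
E_photon = 6.8161 eV

Then, the maximum kinetic energy:
KE_max = E_photon - φ = 6.8161 eV - 4.15 eV = 2.6661 eV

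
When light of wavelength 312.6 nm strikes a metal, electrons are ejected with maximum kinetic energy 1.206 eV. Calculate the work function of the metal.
2.76 eV

From Einstein's photoelectric equation: KE_max = hf - φ = hc/λ - φ

Rearranging for φ:
φ = hc/λ - KE_max

Calculate photon energy:
E_photon = hc/λ = 3.9662 eV

Therefore:
φ = 3.9662 - 1.206 = 2.76 eV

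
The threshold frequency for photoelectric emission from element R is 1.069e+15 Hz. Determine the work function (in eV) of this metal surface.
4.42 eV

At the threshold frequency, photon energy equals work function:
φ = hf₀

Calculating:
φ = (6.626×10⁻³⁴ J·s)(1.069e+15 Hz)
φ = 4.42 eV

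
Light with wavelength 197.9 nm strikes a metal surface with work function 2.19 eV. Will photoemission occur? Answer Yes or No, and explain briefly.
Yes

For photoemission, the photon energy must exceed the work function.

Photon energy: E = hc/λ = 6.2650 eV
Work function: φ = 2.19 eV

Since E_photon (6.2650 eV) > φ (2.19 eV), photoemission WILL occur.
The threshold wavelength is λ₀ = hc/φ = 566.1 nm.
Since 197.9 nm < 566.1 nm, the light has sufficient energy.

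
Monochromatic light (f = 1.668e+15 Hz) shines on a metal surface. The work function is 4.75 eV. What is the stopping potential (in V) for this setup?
2.1483 V

The stopping potential V_s satisfies: eV_s = KE_max

First, find KE_max using Einstein's equation:
E_photon = hf = (6.626×10⁻³⁴ J·s)(1.668e+15 Hz) = 6.8983 eV
KE_max = E_photon - φ = 6.8983 - 4.75 = 2.1483 eV

Since eV_s = KE_max:
V_s = KE_max/e = 2.1483 V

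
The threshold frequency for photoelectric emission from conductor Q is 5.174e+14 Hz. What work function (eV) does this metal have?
2.14 eV

At the threshold frequency, photon energy equals work function:
φ = hf₀

Calculating:
φ = (6.626×10⁻³⁴ J·s)(5.174e+14 Hz)
φ = 2.14 eV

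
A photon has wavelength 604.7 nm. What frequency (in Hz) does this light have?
4.9577e+14 Hz

Using the wave equation: c = fλ

Solving for frequency:
f = c/λ = (3×10⁸ m/s) / (604.7×10⁻⁹ m)
f = 4.9577e+14 Hz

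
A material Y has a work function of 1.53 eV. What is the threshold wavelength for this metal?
810.35 nm

The threshold wavelength is when the photon energy equals the work function:
hc/λ₀ = φ

Solving for λ₀:
λ₀ = hc/φ = (6.626×10⁻³⁴ J·s)(3×10⁸ m/s) / (1.53 eV × 1.602×10⁻¹⁹ J/eV)
λ₀ = 810.35 nm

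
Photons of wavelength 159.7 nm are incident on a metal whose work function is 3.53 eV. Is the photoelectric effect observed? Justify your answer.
Yes

For photoemission, the photon energy must exceed the work function.

Photon energy: E = hc/λ = 7.7636 eV
Work function: φ = 3.53 eV

Since E_photon (7.7636 eV) > φ (3.53 eV), photoemission WILL occur.
The threshold wavelength is λ₀ = hc/φ = 351.2 nm.
Since 159.7 nm < 351.2 nm, the light has sufficient energy.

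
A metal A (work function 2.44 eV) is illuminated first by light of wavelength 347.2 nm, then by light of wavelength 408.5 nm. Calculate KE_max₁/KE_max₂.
1.9004

Using Einstein's equation: KE_max = hc/λ - φ

For λ₁ = 347.2 nm:
E₁ = hc/λ₁ = 3.5710 eV
KE₁ = E₁ - φ = 3.5710 - 2.44 = 1.1310 eV

For λ₂ = 408.5 nm:
E₂ = hc/λ₂ = 3.0351 eV
KE₂ = E₂ - φ = 3.0351 - 2.44 = 0.5951 eV

Ratio: KE₁/KE₂ = 1.1310/0.5951 = 1.9004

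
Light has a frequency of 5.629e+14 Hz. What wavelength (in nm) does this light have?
532.59 nm

Using the wave equation: c = fλ

Solving for wavelength:
λ = c/f = (3×10⁸ m/s) / (5.629e+14 Hz)
λ = 532.59 nm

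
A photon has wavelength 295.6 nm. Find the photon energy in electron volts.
4.1943 eV

Using E = hf = hc/λ:

E = hc/λ = (6.626×10⁻³⁴ J·s)(3×10⁸ m/s) / (295.6×10⁻⁹ m)
E = 4.1943 eV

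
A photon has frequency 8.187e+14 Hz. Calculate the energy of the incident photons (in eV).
3.3859 eV

Using E = hf:

E = hf = (6.626×10⁻³⁴ J·s)(8.187e+14 Hz)
E = 3.3859 eV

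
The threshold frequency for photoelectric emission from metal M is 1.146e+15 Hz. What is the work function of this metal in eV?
4.74 eV

At the threshold frequency, photon energy equals work function:
φ = hf₀

Calculating:
φ = (6.626×10⁻³⁴ J·s)(1.146e+15 Hz)
φ = 4.74 eV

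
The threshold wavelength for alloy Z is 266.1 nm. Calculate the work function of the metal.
4.66 eV

At the threshold wavelength, photon energy equals work function:
φ = hc/λ₀

Calculating:
φ = (6.626×10⁻³⁴ J·s)(3×10⁸ m/s) / (266.1×10⁻⁹ m)
φ = 4.66 eV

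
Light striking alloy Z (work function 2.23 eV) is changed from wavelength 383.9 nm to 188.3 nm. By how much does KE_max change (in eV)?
3.3548 eV

Using Einstein's equation: KE_max = hc/λ - φ

For λ₁ = 383.9 nm:
KE₁ = hc/λ₁ - φ = 3.2296 - 2.23 = 0.9996 eV

For λ₂ = 188.3 nm:
KE₂ = hc/λ₂ - φ = 6.5844 - 2.23 = 4.3544 eV

Change in KE:
ΔKE = KE₂ - KE₁ = 4.3544 - 0.9996 = 3.3548 eV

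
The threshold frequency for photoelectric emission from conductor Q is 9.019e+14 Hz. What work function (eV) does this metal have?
3.73 eV

At the threshold frequency, photon energy equals work function:
φ = hf₀

Calculating:
φ = (6.626×10⁻³⁴ J·s)(9.019e+14 Hz)
φ = 3.73 eV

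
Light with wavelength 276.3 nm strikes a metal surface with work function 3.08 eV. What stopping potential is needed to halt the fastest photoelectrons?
1.4073 V

The stopping potential V_s satisfies: eV_s = KE_max

First, find KE_max using Einstein's equation:
E_photon = hc/λ = 4.4873 eV
KE_max = E_photon - φ = 4.4873 - 3.08 = 1.4073 eV

Since eV_s = KE_max:
V_s = KE_max/e = 1.4073 V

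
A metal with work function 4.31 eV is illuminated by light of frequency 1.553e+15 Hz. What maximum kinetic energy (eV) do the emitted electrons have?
2.1127 eV

Using Einstein's photoelectric equation: KE_max = hf - φ

First, calculate the photon energy:
E_photon = hf = (6.626×10⁻³⁴ J·s)(1.553e+15 Hz)
E_photon = 6.4227 eV

Then, the maximum kinetic energy:
KE_max = E_photon - φ = 6.4227 eV - 4.31 eV = 2.1127 eV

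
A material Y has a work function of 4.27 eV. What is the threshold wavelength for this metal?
290.36 nm

The threshold wavelength is when the photon energy equals the work function:
hc/λ₀ = φ

Solving for λ₀:
λ₀ = hc/φ = (6.626×10⁻³⁴ J·s)(3×10⁸ m/s) / (4.27 eV × 1.602×10⁻¹⁹ J/eV)
λ₀ = 290.36 nm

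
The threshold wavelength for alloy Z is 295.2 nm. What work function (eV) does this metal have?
4.20 eV

At the threshold wavelength, photon energy equals work function:
φ = hc/λ₀

Calculating:
φ = (6.626×10⁻³⁴ J·s)(3×10⁸ m/s) / (295.2×10⁻⁹ m)
φ = 4.20 eV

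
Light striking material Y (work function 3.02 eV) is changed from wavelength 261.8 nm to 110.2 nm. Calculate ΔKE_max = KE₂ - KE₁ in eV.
6.5150 eV

Using Einstein's equation: KE_max = hc/λ - φ

For λ₁ = 261.8 nm:
KE₁ = hc/λ₁ - φ = 4.7358 - 3.02 = 1.7158 eV

For λ₂ = 110.2 nm:
KE₂ = hc/λ₂ - φ = 11.2508 - 3.02 = 8.2308 eV

Change in KE:
ΔKE = KE₂ - KE₁ = 8.2308 - 1.7158 = 6.5150 eV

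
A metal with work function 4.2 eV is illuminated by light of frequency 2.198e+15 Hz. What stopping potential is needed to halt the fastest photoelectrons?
4.8902 V

The stopping potential V_s satisfies: eV_s = KE_max

First, find KE_max using Einstein's equation:
E_photon = hf = (6.626×10⁻³⁴ J·s)(2.198e+15 Hz) = 9.0902 eV
KE_max = E_photon - φ = 9.0902 - 4.2 = 4.8902 eV

Since eV_s = KE_max:
V_s = KE_max/e = 4.8902 V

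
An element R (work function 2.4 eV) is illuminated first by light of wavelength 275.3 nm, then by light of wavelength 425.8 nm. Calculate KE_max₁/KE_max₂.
4.1103

Using Einstein's equation: KE_max = hc/λ - φ

For λ₁ = 275.3 nm:
E₁ = hc/λ₁ = 4.5036 eV
KE₁ = E₁ - φ = 4.5036 - 2.4 = 2.1036 eV

For λ₂ = 425.8 nm:
E₂ = hc/λ₂ = 2.9118 eV
KE₂ = E₂ - φ = 2.9118 - 2.4 = 0.5118 eV

Ratio: KE₁/KE₂ = 2.1036/0.5118 = 4.1103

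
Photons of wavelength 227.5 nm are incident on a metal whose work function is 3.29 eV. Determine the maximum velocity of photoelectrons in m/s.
8.7164e+05 m/s

First, find the maximum kinetic energy:
E_photon = hc/λ = 5.4499 eV
KE_max = E_photon - φ = 5.4499 - 3.29 = 2.1599 eV

Convert to Joules: KE_max = 2.1599 × 1.602×10⁻¹⁹ J = 3.4605e-19 J

Then use KE = ½mv² to find velocity:
v = √(2·KE/m) = √(2 × 3.4605e-19 J / 9.109e-31 kg)
v = 8.7164e+05 m/s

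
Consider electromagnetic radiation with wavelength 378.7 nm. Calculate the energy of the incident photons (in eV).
3.2739 eV

Using E = hf = hc/λ:

E = hc/λ = (6.626×10⁻³⁴ J·s)(3×10⁸ m/s) / (378.7×10⁻⁹ m)
E = 3.2739 eV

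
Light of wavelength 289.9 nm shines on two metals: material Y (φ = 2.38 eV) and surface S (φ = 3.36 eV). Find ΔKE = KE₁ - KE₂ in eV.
0.9800 eV

Using KE_max = hc/λ - φ for each metal:

Photon energy: E = hc/λ = 4.2768 eV

For material Y (φ₁ = 2.38 eV):
KE₁ = E - φ₁ = 4.2768 - 2.38 = 1.8968 eV

For surface S (φ₂ = 3.36 eV):
KE₂ = E - φ₂ = 4.2768 - 3.36 = 0.9168 eV

Difference:
ΔKE = KE₁ - KE₂ = 1.8968 - 0.9168 = 0.9800 eV

Note: The difference equals the difference in work functions: 3.36 - 2.38 = 0.98 eV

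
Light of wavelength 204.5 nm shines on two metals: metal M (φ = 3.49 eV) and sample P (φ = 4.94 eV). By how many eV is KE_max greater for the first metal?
1.4500 eV

Using KE_max = hc/λ - φ for each metal:

Photon energy: E = hc/λ = 6.0628 eV

For metal M (φ₁ = 3.49 eV):
KE₁ = E - φ₁ = 6.0628 - 3.49 = 2.5728 eV

For sample P (φ₂ = 4.94 eV):
KE₂ = E - φ₂ = 6.0628 - 4.94 = 1.1228 eV

Difference:
ΔKE = KE₁ - KE₂ = 2.5728 - 1.1228 = 1.4500 eV

Note: The difference equals the difference in work functions: 4.94 - 3.49 = 1.45 eV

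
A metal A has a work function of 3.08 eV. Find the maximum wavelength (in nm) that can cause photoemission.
402.55 nm

The threshold wavelength is when the photon energy equals the work function:
hc/λ₀ = φ

Solving for λ₀:
λ₀ = hc/φ = (6.626×10⁻³⁴ J·s)(3×10⁸ m/s) / (3.08 eV × 1.602×10⁻¹⁹ J/eV)
λ₀ = 402.55 nm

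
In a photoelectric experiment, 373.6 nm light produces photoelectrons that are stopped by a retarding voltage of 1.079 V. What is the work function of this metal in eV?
2.24 eV

The stopping potential gives the maximum kinetic energy: KE_max = eV_s = 1.079 eV

From Einstein's photoelectric equation: KE_max = hc/λ - φ
Rearranging: φ = hc/λ - KE_max

Calculate photon energy:
E_photon = hc/λ = (6.626×10⁻³⁴ J·s)(3×10⁸ m/s) / (373.6×10⁻⁹ m) = 3.3186 eV

Therefore:
φ = 3.3186 - 1.079 = 2.24 eV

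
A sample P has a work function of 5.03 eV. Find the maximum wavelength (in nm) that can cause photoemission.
246.49 nm

The threshold wavelength is when the photon energy equals the work function:
hc/λ₀ = φ

Solving for λ₀:
λ₀ = hc/φ = (6.626×10⁻³⁴ J·s)(3×10⁸ m/s) / (5.03 eV × 1.602×10⁻¹⁹ J/eV)
λ₀ = 246.49 nm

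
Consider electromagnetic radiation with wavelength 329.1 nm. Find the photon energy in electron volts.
3.7674 eV

Using E = hf = hc/λ:

E = hc/λ = (6.626×10⁻³⁴ J·s)(3×10⁸ m/s) / (329.1×10⁻⁹ m)
E = 3.7674 eV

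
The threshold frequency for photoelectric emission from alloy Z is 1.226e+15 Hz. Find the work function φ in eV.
5.07 eV

At the threshold frequency, photon energy equals work function:
φ = hf₀

Calculating:
φ = (6.626×10⁻³⁴ J·s)(1.226e+15 Hz)
φ = 5.07 eV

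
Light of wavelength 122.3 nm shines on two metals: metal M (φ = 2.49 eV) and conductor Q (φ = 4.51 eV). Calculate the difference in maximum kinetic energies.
2.0200 eV

Using KE_max = hc/λ - φ for each metal:

Photon energy: E = hc/λ = 10.1377 eV

For metal M (φ₁ = 2.49 eV):
KE₁ = E - φ₁ = 10.1377 - 2.49 = 7.6477 eV

For conductor Q (φ₂ = 4.51 eV):
KE₂ = E - φ₂ = 10.1377 - 4.51 = 5.6277 eV

Difference:
ΔKE = KE₁ - KE₂ = 7.6477 - 5.6277 = 2.0200 eV

Note: The difference equals the difference in work functions: 4.51 - 2.49 = 2.02 eV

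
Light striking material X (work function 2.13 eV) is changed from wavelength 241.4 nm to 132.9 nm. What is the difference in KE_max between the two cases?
4.1931 eV

Using Einstein's equation: KE_max = hc/λ - φ

For λ₁ = 241.4 nm:
KE₁ = hc/λ₁ - φ = 5.1360 - 2.13 = 3.0060 eV

For λ₂ = 132.9 nm:
KE₂ = hc/λ₂ - φ = 9.3291 - 2.13 = 7.1991 eV

Change in KE:
ΔKE = KE₂ - KE₁ = 7.1991 - 3.0060 = 4.1931 eV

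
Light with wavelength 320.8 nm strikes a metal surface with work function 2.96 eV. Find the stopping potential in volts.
0.9048 V

The stopping potential V_s satisfies: eV_s = KE_max

First, find KE_max using Einstein's equation:
E_photon = hc/λ = 3.8648 eV
KE_max = E_photon - φ = 3.8648 - 2.96 = 0.9048 eV

Since eV_s = KE_max:
V_s = KE_max/e = 0.9048 V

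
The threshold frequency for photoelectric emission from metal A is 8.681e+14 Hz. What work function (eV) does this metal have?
3.59 eV

At the threshold frequency, photon energy equals work function:
φ = hf₀

Calculating:
φ = (6.626×10⁻³⁴ J·s)(8.681e+14 Hz)
φ = 3.59 eV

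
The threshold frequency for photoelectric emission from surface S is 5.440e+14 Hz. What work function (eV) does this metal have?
2.25 eV

At the threshold frequency, photon energy equals work function:
φ = hf₀

Calculating:
φ = (6.626×10⁻³⁴ J·s)(5.440e+14 Hz)
φ = 2.25 eV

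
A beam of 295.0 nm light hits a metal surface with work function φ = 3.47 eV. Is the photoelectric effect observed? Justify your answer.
Yes

For photoemission, the photon energy must exceed the work function.

Photon energy: E = hc/λ = 4.2029 eV
Work function: φ = 3.47 eV

Since E_photon (4.2029 eV) > φ (3.47 eV), photoemission WILL occur.
The threshold wavelength is λ₀ = hc/φ = 357.3 nm.
Since 295.0 nm < 357.3 nm, the light has sufficient energy.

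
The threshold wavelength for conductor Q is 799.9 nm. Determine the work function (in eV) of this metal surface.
1.55 eV

At the threshold wavelength, photon energy equals work function:
φ = hc/λ₀

Calculating:
φ = (6.626×10⁻³⁴ J·s)(3×10⁸ m/s) / (799.9×10⁻⁹ m)
φ = 1.55 eV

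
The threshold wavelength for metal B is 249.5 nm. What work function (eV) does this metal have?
4.97 eV

At the threshold wavelength, photon energy equals work function:
φ = hc/λ₀

Calculating:
φ = (6.626×10⁻³⁴ J·s)(3×10⁸ m/s) / (249.5×10⁻⁹ m)
φ = 4.97 eV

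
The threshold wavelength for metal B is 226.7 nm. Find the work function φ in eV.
5.47 eV

At the threshold wavelength, photon energy equals work function:
φ = hc/λ₀

Calculating:
φ = (6.626×10⁻³⁴ J·s)(3×10⁸ m/s) / (226.7×10⁻⁹ m)
φ = 5.47 eV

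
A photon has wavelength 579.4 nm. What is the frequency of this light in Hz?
5.1742e+14 Hz

Using the wave equation: c = fλ

Solving for frequency:
f = c/λ = (3×10⁸ m/s) / (579.4×10⁻⁹ m)
f = 5.1742e+14 Hz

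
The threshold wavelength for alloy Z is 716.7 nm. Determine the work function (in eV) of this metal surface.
1.73 eV

At the threshold wavelength, photon energy equals work function:
φ = hc/λ₀

Calculating:
φ = (6.626×10⁻³⁴ J·s)(3×10⁸ m/s) / (716.7×10⁻⁹ m)
φ = 1.73 eV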